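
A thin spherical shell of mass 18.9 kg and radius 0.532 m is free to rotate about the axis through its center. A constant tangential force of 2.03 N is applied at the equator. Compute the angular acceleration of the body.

α ≈ 0.303 rad/s²

I = (2/3)MR² = (2/3)(18.9)(0.532)² = 3.566 kg·m².
τ = F R = (2.03)(0.532) = 1.080 N·m.
From τ = Iα: α = 1.080/3.566 = 0.3028 rad/s².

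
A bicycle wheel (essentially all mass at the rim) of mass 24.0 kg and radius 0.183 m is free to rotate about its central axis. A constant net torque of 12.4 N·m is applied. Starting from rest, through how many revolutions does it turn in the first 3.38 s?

I = MR² = (24.0)(0.183)² = 0.8037 kg·m².
α = τ/I = 12.4/0.8037 = 15.43 rad/s².
θ = ½αt² = ½(15.43)(3.38)² = 88.13 rad.
Revolutions = θ/(2π) = 14.03.

≈ 14.0 revolutions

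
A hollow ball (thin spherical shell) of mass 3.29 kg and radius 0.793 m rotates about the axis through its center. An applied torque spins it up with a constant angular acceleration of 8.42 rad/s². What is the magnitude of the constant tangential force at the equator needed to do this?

I = (2/3)MR² = (2/3)(3.29)(0.793)² = 1.379 kg·m².
The required torque is τ = Iα = (1.379)(8.420) = 11.61 N·m.
A tangential force at the equator gives τ = FR, so F = τ/R = 11.61/0.793 = 14.65 N.

F ≈ 14.6 N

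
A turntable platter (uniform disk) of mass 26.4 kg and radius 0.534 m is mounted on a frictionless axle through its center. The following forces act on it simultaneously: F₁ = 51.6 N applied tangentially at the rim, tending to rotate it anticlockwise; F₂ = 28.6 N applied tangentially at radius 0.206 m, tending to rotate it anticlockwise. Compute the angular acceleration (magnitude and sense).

α ≈ 8.89 rad/s², anticlockwise

I = ½MR² = (1/2)(26.4)(0.534)² = 3.764 kg·m².
Taking anticlockwise as positive: τ₁ = +(51.6)(0.534) = +27.55 N·m; τ₂ = +(28.6)(0.206) = +5.892 N·m.
Net torque τ = 33.45 N·m.
α = τ/I = 33.45/3.764 = 8.886 rad/s².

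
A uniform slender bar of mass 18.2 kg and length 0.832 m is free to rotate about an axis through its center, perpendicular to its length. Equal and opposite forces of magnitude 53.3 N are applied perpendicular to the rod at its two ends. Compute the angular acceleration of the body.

I = (1/12)ML² = (1/12)(18.2)(0.832)² = 1.050 kg·m².
The couple gives τ = F·(L/2) + F·(L/2) = F L = (53.3)(0.832) = 44.35 N·m.
From τ = Iα: α = 44.35/1.050 = 42.24 rad/s².

α ≈ 42.2 rad/s²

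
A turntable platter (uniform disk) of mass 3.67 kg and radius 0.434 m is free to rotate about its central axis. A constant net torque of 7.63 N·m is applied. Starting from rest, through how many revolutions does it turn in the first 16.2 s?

I = ½MR² = (1/2)(3.67)(0.434)² = 0.3456 kg·m².
α = τ/I = 7.63/0.3456 = 22.08 rad/s².
θ = ½αt² = ½(22.08)(16.2)² = 2897 rad.
Revolutions = θ/(2π) = 461.0.

≈ 461 revolutions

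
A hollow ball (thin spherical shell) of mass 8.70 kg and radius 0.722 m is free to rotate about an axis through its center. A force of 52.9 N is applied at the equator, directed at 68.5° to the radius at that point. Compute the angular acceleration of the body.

α ≈ 11.8 rad/s²

I = (2/3)MR² = (2/3)(8.70)(0.722)² = 3.023 kg·m².
Only the tangential component produces torque: τ = F R sinθ = (52.9)(0.722) sin 68.5° = 35.54 N·m.
Newton's second law for rotation, τ = Iα, gives α = τ/I = 35.54/3.023 = 11.75 rad/s².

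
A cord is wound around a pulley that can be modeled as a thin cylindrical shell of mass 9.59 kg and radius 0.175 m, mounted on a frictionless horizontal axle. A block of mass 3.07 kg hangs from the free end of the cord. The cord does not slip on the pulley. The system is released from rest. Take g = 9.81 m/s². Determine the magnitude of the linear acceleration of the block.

I = MR² = (9.59)(0.175)² = 0.2937 kg·m².
Block: mg − T = ma. Pulley: TR = Iα. No-slip: a = αR, so T = (I/R²)a = 9.590·a.
Then mg = (m + 9.590)a, so a = (3.07)(9.81)/(3.07 + 9.590) = 2.379 m/s².

a ≈ 2.38 m/s²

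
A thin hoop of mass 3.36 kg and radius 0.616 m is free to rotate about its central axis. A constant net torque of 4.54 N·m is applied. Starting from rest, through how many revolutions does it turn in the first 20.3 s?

I = MR² = (3.36)(0.616)² = 1.275 kg·m².
α = τ/I = 4.54/1.275 = 3.561 rad/s².
θ = ½αt² = ½(3.561)(20.3)² = 733.7 rad.
Revolutions = θ/(2π) = 116.8.

≈ 117 revolutions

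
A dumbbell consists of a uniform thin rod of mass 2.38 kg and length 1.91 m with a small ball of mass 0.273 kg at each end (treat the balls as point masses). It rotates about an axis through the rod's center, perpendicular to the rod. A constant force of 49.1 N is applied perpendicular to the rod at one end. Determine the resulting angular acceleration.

α ≈ 38.4 rad/s²

I_rod = (1/12)ML² = (1/12)(2.38)(1.91)² = 0.7235 kg·m².
I_balls = 2·m·(L/2)² = 2(0.273)(0.9550)² = 0.4980 kg·m².
Total I = 1.222 kg·m².
τ = F·(L/2) = (49.1)(0.955) = 46.89 N·m.
α = τ/I = 46.89/1.222 = 38.39 rad/s².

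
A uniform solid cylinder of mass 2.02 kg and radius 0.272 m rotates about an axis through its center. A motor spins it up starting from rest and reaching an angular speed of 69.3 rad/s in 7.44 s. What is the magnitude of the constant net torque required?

I = ½MR² = (1/2)(2.02)(0.272)² = 0.07472 kg·m².
α = Δω/Δt = (69.3 − 0)/7.44 = 9.315 rad/s².
τ = Iα = (0.07472)(9.315) = 0.6960 N·m.

τ ≈ 0.696 N·m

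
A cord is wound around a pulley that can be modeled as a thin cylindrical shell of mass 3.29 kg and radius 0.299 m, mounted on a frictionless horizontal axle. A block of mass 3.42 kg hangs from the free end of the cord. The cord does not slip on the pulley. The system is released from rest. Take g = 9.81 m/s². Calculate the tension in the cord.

T ≈ 16.5 N

I = MR² = (3.29)(0.299)² = 0.2941 kg·m².
Block: mg − T = ma. Pulley: TR = Iα. No-slip: a = αR, so T = (I/R²)a = 3.290·a.
Then mg = (m + 3.290)a, so a = (3.42)(9.81)/(3.42 + 3.290) = 5.000 m/s².
T = 3.290·a = 16.45 N.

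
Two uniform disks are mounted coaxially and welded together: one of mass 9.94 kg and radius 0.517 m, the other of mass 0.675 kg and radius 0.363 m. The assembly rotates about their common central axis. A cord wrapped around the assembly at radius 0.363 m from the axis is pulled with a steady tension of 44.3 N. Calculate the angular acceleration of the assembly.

α ≈ 11.7 rad/s²

I = ½M₁R₁² + ½M₂R₂² = ½(9.94)(0.517)² + ½(0.675)(0.363)² = 1.373 kg·m².
τ = F r = (44.3)(0.363) = 16.08 N·m.
α = τ/I = 16.08/1.373 = 11.71 rad/s².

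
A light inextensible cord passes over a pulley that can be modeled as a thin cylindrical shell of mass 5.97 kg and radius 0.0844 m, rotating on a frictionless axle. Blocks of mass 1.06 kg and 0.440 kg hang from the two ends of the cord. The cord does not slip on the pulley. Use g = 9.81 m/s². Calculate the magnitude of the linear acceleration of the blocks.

I = MR² = (5.97)(0.0844)² = 0.04253 kg·m².
Heavier block: m₁g − T₁ = m₁a. Lighter block: T₂ − m₂g = m₂a.
Pulley: (T₁ − T₂)R = Iα = I(a/R), so T₁ − T₂ = (I/R²)a = 1·M_p a = 5.970·a.
Adding the three: (m₁ − m₂)g = (m₁ + m₂ + 5.970)a, so a = (1.06 − 0.440)(9.81)/(1.06 + 0.440 + 5.970) = 0.8142 m/s².

a ≈ 0.814 m/s²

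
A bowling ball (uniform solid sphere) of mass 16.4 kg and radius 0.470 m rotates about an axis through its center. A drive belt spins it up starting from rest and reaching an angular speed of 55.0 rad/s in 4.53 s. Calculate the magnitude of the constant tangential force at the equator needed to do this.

I = (2/5)MR² = (2/5)(16.4)(0.470)² = 1.449 kg·m².
α = Δω/Δt = (55.0 − 0)/4.53 = 12.14 rad/s².
The required torque is τ = Iα = (1.449)(12.14) = 17.59 N·m.
A tangential force at the equator gives τ = FR, so F = τ/R = 17.59/0.470 = 37.43 N.

F ≈ 37.4 N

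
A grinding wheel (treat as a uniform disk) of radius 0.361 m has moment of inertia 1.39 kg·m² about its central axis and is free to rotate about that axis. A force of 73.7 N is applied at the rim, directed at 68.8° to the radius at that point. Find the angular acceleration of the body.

Only the tangential component produces torque: τ = F R sinθ = (73.7)(0.361) sin 68.8° = 24.81 N·m.
From τ = Iα: α = 24.81/1.390 = 17.85 rad/s².

α ≈ 17.8 rad/s²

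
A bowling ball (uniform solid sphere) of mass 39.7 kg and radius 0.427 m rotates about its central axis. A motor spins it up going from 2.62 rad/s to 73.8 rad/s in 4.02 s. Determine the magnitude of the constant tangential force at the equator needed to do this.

I = (2/5)MR² = (2/5)(39.7)(0.427)² = 2.895 kg·m².
α = Δω/Δt = (73.8 − 2.62)/4.02 = 17.71 rad/s².
The required torque is τ = Iα = (2.895)(17.71) = 51.27 N·m.
A tangential force at the equator gives τ = FR, so F = τ/R = 51.27/0.427 = 120.1 N.

F ≈ 120 N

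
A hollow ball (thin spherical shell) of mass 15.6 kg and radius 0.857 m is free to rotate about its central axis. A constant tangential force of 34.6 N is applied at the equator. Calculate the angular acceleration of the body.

α ≈ 3.88 rad/s²

I = (2/3)MR² = (2/3)(15.6)(0.857)² = 7.638 kg·m².
τ = F R = (34.6)(0.857) = 29.65 N·m.
From τ = Iα: α = 29.65/7.638 = 3.882 rad/s².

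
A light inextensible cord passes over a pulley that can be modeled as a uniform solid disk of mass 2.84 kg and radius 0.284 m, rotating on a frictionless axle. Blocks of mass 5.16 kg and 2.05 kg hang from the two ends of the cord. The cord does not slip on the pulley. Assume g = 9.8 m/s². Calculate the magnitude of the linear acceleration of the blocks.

I = ½MR² = (1/2)(2.84)(0.284)² = 0.1145 kg·m².
Heavier block: m₁g − T₁ = m₁a. Lighter block: T₂ − m₂g = m₂a.
Pulley: (T₁ − T₂)R = Iα = I(a/R), so T₁ − T₂ = (I/R²)a = (1/2)M_p a = 1.420·a.
Adding the three: (m₁ − m₂)g = (m₁ + m₂ + 1.420)a, so a = (5.16 − 2.05)(9.8)/(5.16 + 2.05 + 1.420) = 3.532 m/s².

a ≈ 3.53 m/s²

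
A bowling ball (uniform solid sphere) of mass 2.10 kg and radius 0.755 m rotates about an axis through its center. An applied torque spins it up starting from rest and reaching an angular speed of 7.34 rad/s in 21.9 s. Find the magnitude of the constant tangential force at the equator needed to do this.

F ≈ 0.213 N

I = (2/5)MR² = (2/5)(2.10)(0.755)² = 0.4788 kg·m².
α = Δω/Δt = (7.34 − 0)/21.9 = 0.3352 rad/s².
The required torque is τ = Iα = (0.4788)(0.3352) = 0.1605 N·m.
A tangential force at the equator gives τ = FR, so F = τ/R = 0.1605/0.755 = 0.2126 N.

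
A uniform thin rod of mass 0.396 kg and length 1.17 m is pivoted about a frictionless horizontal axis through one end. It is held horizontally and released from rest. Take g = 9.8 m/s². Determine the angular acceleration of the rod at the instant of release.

α ≈ 12.6 rad/s²

About the pivot, I = (1/3)ML² = (1/3)(0.396)(1.17)² = 0.1807 kg·m².
The weight acts at the center, a distance L/2 = 0.5850 m from the pivot; τ = Mg(L/2) = 2.270 N·m.
α = τ/I = 2.270/0.1807 = 12.56 rad/s².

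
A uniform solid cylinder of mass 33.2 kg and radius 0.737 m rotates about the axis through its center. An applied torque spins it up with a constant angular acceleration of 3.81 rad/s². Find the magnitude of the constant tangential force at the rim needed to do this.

F ≈ 46.6 N

I = ½MR² = (1/2)(33.2)(0.737)² = 9.017 kg·m².
The required torque is τ = Iα = (9.017)(3.810) = 34.35 N·m.
A tangential force at the rim gives τ = FR, so F = τ/R = 34.35/0.737 = 46.61 N.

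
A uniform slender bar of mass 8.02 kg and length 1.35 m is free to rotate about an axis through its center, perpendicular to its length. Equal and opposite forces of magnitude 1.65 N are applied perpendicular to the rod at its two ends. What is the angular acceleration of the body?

I = (1/12)ML² = (1/12)(8.02)(1.35)² = 1.218 kg·m².
The couple gives τ = F·(L/2) + F·(L/2) = F L = (1.65)(1.35) = 2.228 N·m.
Newton's second law for rotation, τ = Iα, gives α = τ/I = 2.228/1.218 = 1.829 rad/s².

α ≈ 1.83 rad/s²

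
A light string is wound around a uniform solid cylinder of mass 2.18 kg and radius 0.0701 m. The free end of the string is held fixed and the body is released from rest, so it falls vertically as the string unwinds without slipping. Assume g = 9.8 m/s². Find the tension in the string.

T ≈ 7.12 N

Translation: Mg − T = Ma. Rotation about the center: TR = Iα with I = ½MR².
With a = αR: T = (I/R²)a = (1/2)M a, so Mg = (1 + 0.5000)Ma.
a = g/(1 + 0.5000) = 9.8/1.500 = 6.533 m/s².
T = 0.5000·M·a = (0.5000)(2.18)(6.533) = 7.121 N.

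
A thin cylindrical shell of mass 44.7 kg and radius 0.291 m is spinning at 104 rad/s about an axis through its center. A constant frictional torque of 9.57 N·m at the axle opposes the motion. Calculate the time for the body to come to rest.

t ≈ 41.1 s

I = MR² = (44.7)(0.291)² = 3.785 kg·m².
The net torque has magnitude 9.57 N·m, opposing ω.
|α| = τ/I = 9.570/3.785 = 2.528 rad/s² (deceleration).
0 = ω₀ − |α|t ⇒ t = ω₀/|α| = 104/2.528 = 41.14 s.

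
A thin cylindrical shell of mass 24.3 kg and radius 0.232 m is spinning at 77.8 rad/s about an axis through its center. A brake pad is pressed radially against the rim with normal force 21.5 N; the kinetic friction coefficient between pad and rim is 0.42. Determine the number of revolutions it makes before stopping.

≈ 301 revolutions

I = MR² = (24.3)(0.232)² = 1.308 kg·m².
Friction force f = μN = (0.42)(21.5) = 9.030 N at the rim; torque magnitude τ = fR = 2.095 N·m, opposing ω.
|α| = τ/I = 2.095/1.308 = 1.602 rad/s² (deceleration).
ω² = ω₀² − 2|α|θ with ω = 0 ⇒ θ = ω₀²/(2|α|) = 1889 rad = 300.7 rev.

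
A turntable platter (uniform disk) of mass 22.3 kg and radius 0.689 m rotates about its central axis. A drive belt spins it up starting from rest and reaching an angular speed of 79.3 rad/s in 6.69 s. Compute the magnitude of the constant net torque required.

τ ≈ 62.7 N·m

I = ½MR² = (1/2)(22.3)(0.689)² = 5.293 kg·m².
α = Δω/Δt = (79.3 − 0)/6.69 = 11.85 rad/s².
τ = Iα = (5.293)(11.85) = 62.74 N·m.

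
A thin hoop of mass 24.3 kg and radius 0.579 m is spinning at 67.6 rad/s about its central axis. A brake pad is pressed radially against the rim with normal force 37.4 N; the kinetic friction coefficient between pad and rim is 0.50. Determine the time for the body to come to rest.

t ≈ 50.9 s

I = MR² = (24.3)(0.579)² = 8.146 kg·m².
Friction force f = μN = (0.50)(37.4) = 18.70 N at the rim; torque magnitude τ = fR = 10.83 N·m, opposing ω.
|α| = τ/I = 10.83/8.146 = 1.329 rad/s² (deceleration).
0 = ω₀ − |α|t ⇒ t = ω₀/|α| = 67.6/1.329 = 50.86 s.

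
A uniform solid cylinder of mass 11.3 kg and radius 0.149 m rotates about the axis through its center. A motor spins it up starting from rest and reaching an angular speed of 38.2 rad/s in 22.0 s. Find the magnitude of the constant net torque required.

τ ≈ 0.218 N·m

I = ½MR² = (1/2)(11.3)(0.149)² = 0.1254 kg·m².
α = Δω/Δt = (38.2 − 0)/22.0 = 1.736 rad/s².
τ = Iα = (0.1254)(1.736) = 0.2178 N·m.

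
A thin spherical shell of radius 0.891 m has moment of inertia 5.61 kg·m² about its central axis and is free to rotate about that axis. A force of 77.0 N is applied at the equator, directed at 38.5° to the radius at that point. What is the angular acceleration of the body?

α ≈ 7.61 rad/s²

Only the tangential component produces torque: τ = F R sinθ = (77.0)(0.891) sin 38.5° = 42.71 N·m.
From τ = Iα: α = 42.71/5.610 = 7.613 rad/s².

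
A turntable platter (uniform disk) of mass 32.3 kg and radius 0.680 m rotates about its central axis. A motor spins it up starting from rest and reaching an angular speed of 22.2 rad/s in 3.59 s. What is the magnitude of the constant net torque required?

τ ≈ 46.2 N·m

I = ½MR² = (1/2)(32.3)(0.680)² = 7.468 kg·m².
α = Δω/Δt = (22.2 − 0)/3.59 = 6.184 rad/s².
τ = Iα = (7.468)(6.184) = 46.18 N·m.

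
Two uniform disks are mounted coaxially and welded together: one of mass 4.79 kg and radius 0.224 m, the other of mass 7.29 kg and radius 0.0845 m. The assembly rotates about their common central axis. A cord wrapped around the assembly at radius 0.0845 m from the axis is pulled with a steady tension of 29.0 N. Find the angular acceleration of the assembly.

α ≈ 16.8 rad/s²

I = ½M₁R₁² + ½M₂R₂² = ½(4.79)(0.224)² + ½(7.29)(0.0845)² = 0.1462 kg·m².
τ = F r = (29.0)(0.0845) = 2.451 N·m.
α = τ/I = 2.451/0.1462 = 16.76 rad/s².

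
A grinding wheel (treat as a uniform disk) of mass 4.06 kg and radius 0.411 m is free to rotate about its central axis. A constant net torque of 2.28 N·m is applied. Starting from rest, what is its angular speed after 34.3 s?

ω ≈ 228 rad/s

I = ½MR² = (1/2)(4.06)(0.411)² = 0.3429 kg·m².
α = τ/I = 2.28/0.3429 = 6.649 rad/s².
ω = ω₀ + αt = 0 + (6.649)(34.3) = 228.1 rad/s.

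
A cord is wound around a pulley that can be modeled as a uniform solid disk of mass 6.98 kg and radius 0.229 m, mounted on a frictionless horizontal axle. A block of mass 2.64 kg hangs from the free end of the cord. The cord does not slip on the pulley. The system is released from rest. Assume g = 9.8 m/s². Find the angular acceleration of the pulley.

α ≈ 18.4 rad/s²

I = ½MR² = (1/2)(6.98)(0.229)² = 0.1830 kg·m².
Block: mg − T = ma. Pulley: TR = Iα. No-slip: a = αR, so T = (I/R²)a = 3.490·a.
Then mg = (m + 3.490)a, so a = (2.64)(9.8)/(2.64 + 3.490) = 4.221 m/s².
α = a/R = 4.221/0.229 = 18.43 rad/s².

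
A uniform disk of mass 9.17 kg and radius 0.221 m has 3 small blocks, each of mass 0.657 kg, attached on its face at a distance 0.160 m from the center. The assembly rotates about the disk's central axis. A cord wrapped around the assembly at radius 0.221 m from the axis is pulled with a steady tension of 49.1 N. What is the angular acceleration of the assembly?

α ≈ 39.5 rad/s²

I_disk = ½MR² = ½(9.17)(0.221)² = 0.2239 kg·m².
I_blocks = 3·m·r² = 3(0.657)(0.160)² = 0.05046 kg·m².
Total I = 0.2744 kg·m².
τ = F r = (49.1)(0.221) = 10.85 N·m.
α = τ/I = 10.85/0.2744 = 39.55 rad/s².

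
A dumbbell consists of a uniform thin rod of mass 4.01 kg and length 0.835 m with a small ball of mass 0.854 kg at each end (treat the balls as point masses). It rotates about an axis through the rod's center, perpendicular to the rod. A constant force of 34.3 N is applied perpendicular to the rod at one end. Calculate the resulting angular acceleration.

I_rod = (1/12)ML² = (1/12)(4.01)(0.835)² = 0.2330 kg·m².
I_balls = 2·m·(L/2)² = 2(0.854)(0.4175)² = 0.2977 kg·m².
Total I = 0.5307 kg·m².
τ = F·(L/2) = (34.3)(0.417) = 14.32 N·m.
α = τ/I = 14.32/0.5307 = 26.98 rad/s².

α ≈ 27.0 rad/s²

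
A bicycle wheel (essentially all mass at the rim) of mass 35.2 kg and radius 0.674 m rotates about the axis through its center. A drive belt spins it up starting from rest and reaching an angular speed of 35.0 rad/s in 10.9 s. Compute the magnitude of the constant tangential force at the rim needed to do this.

I = MR² = (35.2)(0.674)² = 15.99 kg·m².
α = Δω/Δt = (35.0 − 0)/10.9 = 3.211 rad/s².
The required torque is τ = Iα = (15.99)(3.211) = 51.35 N·m.
A tangential force at the rim gives τ = FR, so F = τ/R = 51.35/0.674 = 76.18 N.

F ≈ 76.2 N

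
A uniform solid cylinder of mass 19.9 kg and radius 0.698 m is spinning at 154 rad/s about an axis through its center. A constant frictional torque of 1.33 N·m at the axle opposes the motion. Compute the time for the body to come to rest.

t ≈ 561 s

I = ½MR² = (1/2)(19.9)(0.698)² = 4.848 kg·m².
The net torque has magnitude 1.33 N·m, opposing ω.
|α| = τ/I = 1.330/4.848 = 0.2744 rad/s² (deceleration).
0 = ω₀ − |α|t ⇒ t = ω₀/|α| = 154/0.2744 = 561.3 s.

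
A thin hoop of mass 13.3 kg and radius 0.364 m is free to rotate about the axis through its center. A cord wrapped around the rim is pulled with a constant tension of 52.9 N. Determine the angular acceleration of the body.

I = MR² = (13.3)(0.364)² = 1.762 kg·m².
τ = F R = (52.9)(0.364) = 19.26 N·m.
Newton's second law for rotation, τ = Iα, gives α = τ/I = 19.26/1.762 = 10.93 rad/s².

α ≈ 10.9 rad/s²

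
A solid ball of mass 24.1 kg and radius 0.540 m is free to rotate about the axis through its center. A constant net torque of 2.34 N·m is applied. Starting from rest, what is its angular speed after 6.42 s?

ω ≈ 5.34 rad/s

I = (2/5)MR² = (2/5)(24.1)(0.540)² = 2.811 kg·m².
α = τ/I = 2.34/2.811 = 0.8324 rad/s².
ω = ω₀ + αt = 0 + (0.8324)(6.42) = 5.344 rad/s.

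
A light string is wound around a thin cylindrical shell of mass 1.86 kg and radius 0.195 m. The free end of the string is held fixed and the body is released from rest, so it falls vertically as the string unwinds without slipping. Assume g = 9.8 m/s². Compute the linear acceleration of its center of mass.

Translation: Mg − T = Ma. Rotation about the center: TR = Iα with I = MR².
With a = αR: T = (I/R²)a = M a, so Mg = (1 + 1.000)Ma.
a = g/(1 + 1.000) = 9.8/2.000 = 4.900 m/s².

a ≈ 4.90 m/s²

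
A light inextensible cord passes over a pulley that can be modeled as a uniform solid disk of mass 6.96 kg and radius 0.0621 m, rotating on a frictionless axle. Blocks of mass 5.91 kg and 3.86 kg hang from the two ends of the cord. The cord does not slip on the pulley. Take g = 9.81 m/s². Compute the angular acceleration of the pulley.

I = ½MR² = (1/2)(6.96)(0.0621)² = 0.01342 kg·m².
Heavier block: m₁g − T₁ = m₁a. Lighter block: T₂ − m₂g = m₂a.
Pulley: (T₁ − T₂)R = Iα = I(a/R), so T₁ − T₂ = (I/R²)a = (1/2)M_p a = 3.480·a.
Adding the three: (m₁ − m₂)g = (m₁ + m₂ + 3.480)a, so a = (5.91 − 3.86)(9.81)/(5.91 + 3.86 + 3.480) = 1.518 m/s².
α = a/R = 1.518/0.0621 = 24.44 rad/s².

α ≈ 24.4 rad/s²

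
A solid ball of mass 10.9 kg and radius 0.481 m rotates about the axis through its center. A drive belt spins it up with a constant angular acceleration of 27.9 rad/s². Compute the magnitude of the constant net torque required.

τ ≈ 28.1 N·m

I = (2/5)MR² = (2/5)(10.9)(0.481)² = 1.009 kg·m².
τ = Iα = (1.009)(27.90) = 28.14 N·m.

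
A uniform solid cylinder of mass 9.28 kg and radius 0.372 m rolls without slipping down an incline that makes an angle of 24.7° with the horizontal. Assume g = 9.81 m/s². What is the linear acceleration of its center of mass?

Translation along the incline: Mg sinθ − f = Ma.
Rotation about the center: fR = Iα with I = ½MR². No-slip gives a = αR, so f = (I/R²)a = (1/2)M a.
Substituting: Mg sinθ = (1 + 0.5000)Ma, so a = g sinθ/(1 + 0.5000) = (9.81) sin 24.7° / 1.500 = 2.733 m/s².

a ≈ 2.73 m/s²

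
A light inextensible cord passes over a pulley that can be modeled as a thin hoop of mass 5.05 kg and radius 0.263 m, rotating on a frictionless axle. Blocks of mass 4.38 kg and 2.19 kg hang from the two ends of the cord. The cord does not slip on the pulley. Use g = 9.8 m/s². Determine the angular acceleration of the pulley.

α ≈ 7.02 rad/s²

I = MR² = (5.05)(0.263)² = 0.3493 kg·m².
Heavier block: m₁g − T₁ = m₁a. Lighter block: T₂ − m₂g = m₂a.
Pulley: (T₁ − T₂)R = Iα = I(a/R), so T₁ − T₂ = (I/R²)a = 1·M_p a = 5.050·a.
Adding the three: (m₁ − m₂)g = (m₁ + m₂ + 5.050)a, so a = (4.38 − 2.19)(9.8)/(4.38 + 2.19 + 5.050) = 1.847 m/s².
α = a/R = 1.847/0.263 = 7.023 rad/s².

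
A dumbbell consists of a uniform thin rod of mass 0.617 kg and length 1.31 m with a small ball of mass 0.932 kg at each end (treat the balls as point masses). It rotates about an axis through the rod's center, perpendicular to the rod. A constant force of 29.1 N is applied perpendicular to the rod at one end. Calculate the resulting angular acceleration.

α ≈ 21.5 rad/s²

I_rod = (1/12)ML² = (1/12)(0.617)(1.31)² = 0.08824 kg·m².
I_balls = 2·m·(L/2)² = 2(0.932)(0.6550)² = 0.7997 kg·m².
Total I = 0.8879 kg·m².
τ = F·(L/2) = (29.1)(0.655) = 19.06 N·m.
α = τ/I = 19.06/0.8879 = 21.47 rad/s².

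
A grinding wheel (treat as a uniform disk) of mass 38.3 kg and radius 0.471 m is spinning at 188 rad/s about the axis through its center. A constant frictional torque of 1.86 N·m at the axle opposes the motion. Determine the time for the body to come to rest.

t ≈ 429 s

I = ½MR² = (1/2)(38.3)(0.471)² = 4.248 kg·m².
The net torque has magnitude 1.86 N·m, opposing ω.
|α| = τ/I = 1.860/4.248 = 0.4378 rad/s² (deceleration).
0 = ω₀ − |α|t ⇒ t = ω₀/|α| = 188/0.4378 = 429.4 s.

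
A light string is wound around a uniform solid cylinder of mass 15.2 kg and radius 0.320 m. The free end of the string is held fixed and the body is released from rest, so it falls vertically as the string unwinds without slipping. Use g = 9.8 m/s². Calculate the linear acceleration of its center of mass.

Translation: Mg − T = Ma. Rotation about the center: TR = Iα with I = ½MR².
With a = αR: T = (I/R²)a = (1/2)M a, so Mg = (1 + 0.5000)Ma.
a = g/(1 + 0.5000) = 9.8/1.500 = 6.533 m/s².

a ≈ 6.53 m/s²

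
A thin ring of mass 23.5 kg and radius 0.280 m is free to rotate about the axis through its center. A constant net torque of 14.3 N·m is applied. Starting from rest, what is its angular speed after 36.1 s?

ω ≈ 280 rad/s

I = MR² = (23.5)(0.280)² = 1.842 kg·m².
α = τ/I = 14.3/1.842 = 7.762 rad/s².
ω = ω₀ + αt = 0 + (7.762)(36.1) = 280.2 rad/s.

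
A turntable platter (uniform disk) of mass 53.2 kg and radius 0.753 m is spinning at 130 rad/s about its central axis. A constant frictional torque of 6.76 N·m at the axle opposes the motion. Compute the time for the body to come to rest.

I = ½MR² = (1/2)(53.2)(0.753)² = 15.08 kg·m².
The net torque has magnitude 6.76 N·m, opposing ω.
|α| = τ/I = 6.760/15.08 = 0.4482 rad/s² (deceleration).
0 = ω₀ − |α|t ⇒ t = ω₀/|α| = 130/0.4482 = 290.0 s.

t ≈ 290 s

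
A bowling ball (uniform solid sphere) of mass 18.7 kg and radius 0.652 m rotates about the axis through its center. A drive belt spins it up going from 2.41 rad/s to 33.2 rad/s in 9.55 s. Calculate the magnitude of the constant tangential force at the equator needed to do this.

F ≈ 15.7 N

I = (2/5)MR² = (2/5)(18.7)(0.652)² = 3.180 kg·m².
α = Δω/Δt = (33.2 − 2.41)/9.55 = 3.224 rad/s².
The required torque is τ = Iα = (3.180)(3.224) = 10.25 N·m.
A tangential force at the equator gives τ = FR, so F = τ/R = 10.25/0.652 = 15.72 N.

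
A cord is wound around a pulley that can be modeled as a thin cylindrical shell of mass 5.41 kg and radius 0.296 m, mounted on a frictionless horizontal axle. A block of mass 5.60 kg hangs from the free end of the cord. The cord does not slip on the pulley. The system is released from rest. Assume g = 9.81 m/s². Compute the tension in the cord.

T ≈ 27.0 N

I = MR² = (5.41)(0.296)² = 0.4740 kg·m².
Block: mg − T = ma. Pulley: TR = Iα. No-slip: a = αR, so T = (I/R²)a = 5.410·a.
Then mg = (m + 5.410)a, so a = (5.60)(9.81)/(5.60 + 5.410) = 4.990 m/s².
T = 5.410·a = 26.99 N.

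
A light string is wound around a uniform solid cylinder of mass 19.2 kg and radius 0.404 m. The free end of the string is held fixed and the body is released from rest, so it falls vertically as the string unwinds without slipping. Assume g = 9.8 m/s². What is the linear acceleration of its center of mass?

Translation: Mg − T = Ma. Rotation about the center: TR = Iα with I = ½MR².
With a = αR: T = (I/R²)a = (1/2)M a, so Mg = (1 + 0.5000)Ma.
a = g/(1 + 0.5000) = 9.8/1.500 = 6.533 m/s².

a ≈ 6.53 m/s²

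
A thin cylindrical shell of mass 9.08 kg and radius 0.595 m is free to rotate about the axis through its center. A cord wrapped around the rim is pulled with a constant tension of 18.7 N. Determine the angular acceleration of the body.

α ≈ 3.46 rad/s²

I = MR² = (9.08)(0.595)² = 3.215 kg·m².
τ = F R = (18.7)(0.595) = 11.13 N·m.
From τ = Iα: α = 11.13/3.215 = 3.461 rad/s².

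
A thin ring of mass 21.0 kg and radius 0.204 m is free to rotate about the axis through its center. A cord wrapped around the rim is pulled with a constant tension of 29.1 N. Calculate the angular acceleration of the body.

I = MR² = (21.0)(0.204)² = 0.8739 kg·m².
τ = F R = (29.1)(0.204) = 5.936 N·m.
From τ = Iα: α = 5.936/0.8739 = 6.793 rad/s².

α ≈ 6.79 rad/s²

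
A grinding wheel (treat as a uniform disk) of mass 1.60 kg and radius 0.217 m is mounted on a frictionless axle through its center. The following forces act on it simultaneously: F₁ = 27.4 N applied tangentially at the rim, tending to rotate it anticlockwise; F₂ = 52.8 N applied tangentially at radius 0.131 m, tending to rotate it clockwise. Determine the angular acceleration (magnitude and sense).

I = ½MR² = (1/2)(1.60)(0.217)² = 0.03767 kg·m².
Taking anticlockwise as positive: τ₁ = +(27.4)(0.217) = +5.946 N·m; τ₂ = −(52.8)(0.131) = −6.917 N·m.
Net torque τ = -0.9710 N·m.
α = τ/I = -0.9710/0.03767 = -25.78 rad/s².

α ≈ 25.8 rad/s², clockwise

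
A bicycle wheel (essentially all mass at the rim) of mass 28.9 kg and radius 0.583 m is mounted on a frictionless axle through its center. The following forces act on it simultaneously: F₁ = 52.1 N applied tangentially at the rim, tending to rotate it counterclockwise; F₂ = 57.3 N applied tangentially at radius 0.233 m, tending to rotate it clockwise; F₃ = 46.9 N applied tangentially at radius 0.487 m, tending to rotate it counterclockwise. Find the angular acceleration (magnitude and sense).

I = MR² = (28.9)(0.583)² = 9.823 kg·m².
Taking counterclockwise as positive: τ₁ = +(52.1)(0.583) = +30.37 N·m; τ₂ = −(57.3)(0.233) = −13.35 N·m; τ₃ = +(46.9)(0.487) = +22.84 N·m.
Net torque τ = 39.86 N·m.
α = τ/I = 39.86/9.823 = 4.058 rad/s².

α ≈ 4.06 rad/s², counterclockwise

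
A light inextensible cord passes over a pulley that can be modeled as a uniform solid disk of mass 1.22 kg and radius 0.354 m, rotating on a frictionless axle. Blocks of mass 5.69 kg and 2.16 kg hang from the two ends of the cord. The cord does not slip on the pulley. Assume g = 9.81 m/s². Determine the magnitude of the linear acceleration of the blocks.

a ≈ 4.09 m/s²

I = ½MR² = (1/2)(1.22)(0.354)² = 0.07644 kg·m².
Heavier block: m₁g − T₁ = m₁a. Lighter block: T₂ − m₂g = m₂a.
Pulley: (T₁ − T₂)R = Iα = I(a/R), so T₁ − T₂ = (I/R²)a = (1/2)M_p a = 0.6100·a.
Adding the three: (m₁ − m₂)g = (m₁ + m₂ + 0.6100)a, so a = (5.69 − 2.16)(9.81)/(5.69 + 2.16 + 0.6100) = 4.093 m/s².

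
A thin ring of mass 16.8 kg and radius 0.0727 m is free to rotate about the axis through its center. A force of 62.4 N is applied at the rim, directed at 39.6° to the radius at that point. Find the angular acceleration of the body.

I = MR² = (16.8)(0.0727)² = 0.08879 kg·m².
Only the tangential component produces torque: τ = F R sinθ = (62.4)(0.0727) sin 39.6° = 2.892 N·m.
Newton's second law for rotation, τ = Iα, gives α = τ/I = 2.892/0.08879 = 32.57 rad/s².

α ≈ 32.6 rad/s²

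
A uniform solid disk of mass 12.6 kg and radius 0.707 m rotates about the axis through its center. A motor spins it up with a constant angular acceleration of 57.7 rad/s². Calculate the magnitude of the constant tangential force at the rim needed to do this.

I = ½MR² = (1/2)(12.6)(0.707)² = 3.149 kg·m².
The required torque is τ = Iα = (3.149)(57.70) = 181.7 N·m.
A tangential force at the rim gives τ = FR, so F = τ/R = 181.7/0.707 = 257.0 N.

F ≈ 257 N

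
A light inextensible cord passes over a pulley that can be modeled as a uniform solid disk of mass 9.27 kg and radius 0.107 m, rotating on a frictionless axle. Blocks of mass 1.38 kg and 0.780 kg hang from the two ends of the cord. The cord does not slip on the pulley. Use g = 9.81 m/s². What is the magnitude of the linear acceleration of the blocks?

I = ½MR² = (1/2)(9.27)(0.107)² = 0.05307 kg·m².
Heavier block: m₁g − T₁ = m₁a. Lighter block: T₂ − m₂g = m₂a.
Pulley: (T₁ − T₂)R = Iα = I(a/R), so T₁ − T₂ = (I/R²)a = (1/2)M_p a = 4.635·a.
Adding the three: (m₁ − m₂)g = (m₁ + m₂ + 4.635)a, so a = (1.38 − 0.780)(9.81)/(1.38 + 0.780 + 4.635) = 0.8662 m/s².

a ≈ 0.866 m/s²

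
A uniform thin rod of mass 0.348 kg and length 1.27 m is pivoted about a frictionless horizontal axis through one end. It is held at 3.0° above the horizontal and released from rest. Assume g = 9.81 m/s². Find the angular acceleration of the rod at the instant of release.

α ≈ 11.6 rad/s²

About the pivot, I = (1/3)ML² = (1/3)(0.348)(1.27)² = 0.1871 kg·m².
The weight acts at the center, a distance L/2 = 0.6350 m from the pivot; τ = Mg(L/2) cos 3.0° = 2.165 N·m.
α = τ/I = 2.165/0.1871 = 11.57 rad/s².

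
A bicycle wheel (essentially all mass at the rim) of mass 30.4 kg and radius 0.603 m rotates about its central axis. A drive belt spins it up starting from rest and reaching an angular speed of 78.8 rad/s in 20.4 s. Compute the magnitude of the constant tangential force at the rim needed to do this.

I = MR² = (30.4)(0.603)² = 11.05 kg·m².
α = Δω/Δt = (78.8 − 0)/20.4 = 3.863 rad/s².
The required torque is τ = Iα = (11.05)(3.863) = 42.70 N·m.
A tangential force at the rim gives τ = FR, so F = τ/R = 42.70/0.603 = 70.81 N.

F ≈ 70.8 N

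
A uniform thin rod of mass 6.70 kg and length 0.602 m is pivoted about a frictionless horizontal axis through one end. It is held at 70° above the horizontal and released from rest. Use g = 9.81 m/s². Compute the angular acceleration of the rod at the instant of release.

About the pivot, I = (1/3)ML² = (1/3)(6.70)(0.602)² = 0.8094 kg·m².
The weight acts at the center, a distance L/2 = 0.3010 m from the pivot; τ = Mg(L/2) cos 70° = 6.766 N·m.
α = τ/I = 6.766/0.8094 = 8.360 rad/s².
(Equivalently α = (3g/(2L)) cos 70° = 8.360 rad/s².)

α ≈ 8.36 rad/s²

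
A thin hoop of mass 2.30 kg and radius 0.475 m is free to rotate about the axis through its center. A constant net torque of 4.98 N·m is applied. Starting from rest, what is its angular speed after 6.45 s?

ω ≈ 61.9 rad/s

I = MR² = (2.30)(0.475)² = 0.5189 kg·m².
α = τ/I = 4.98/0.5189 = 9.597 rad/s².
ω = ω₀ + αt = 0 + (9.597)(6.45) = 61.90 rad/s.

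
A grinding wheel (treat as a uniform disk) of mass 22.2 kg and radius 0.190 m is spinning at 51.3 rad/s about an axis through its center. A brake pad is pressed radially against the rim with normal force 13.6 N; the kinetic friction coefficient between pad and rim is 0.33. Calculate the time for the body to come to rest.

t ≈ 24.1 s

I = ½MR² = (1/2)(22.2)(0.190)² = 0.4007 kg·m².
Friction force f = μN = (0.33)(13.6) = 4.488 N at the rim; torque magnitude τ = fR = 0.8527 N·m, opposing ω.
|α| = τ/I = 0.8527/0.4007 = 2.128 rad/s² (deceleration).
0 = ω₀ − |α|t ⇒ t = ω₀/|α| = 51.3/2.128 = 24.11 s.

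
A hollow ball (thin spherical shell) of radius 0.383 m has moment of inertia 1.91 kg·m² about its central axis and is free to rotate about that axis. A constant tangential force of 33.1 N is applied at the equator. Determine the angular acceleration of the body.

α ≈ 6.64 rad/s²

τ = F R = (33.1)(0.383) = 12.68 N·m.
Newton's second law for rotation, τ = Iα, gives α = τ/I = 12.68/1.910 = 6.637 rad/s².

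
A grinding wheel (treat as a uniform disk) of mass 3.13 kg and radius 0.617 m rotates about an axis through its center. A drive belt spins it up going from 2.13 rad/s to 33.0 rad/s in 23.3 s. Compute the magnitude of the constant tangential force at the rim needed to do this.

F ≈ 1.28 N

I = ½MR² = (1/2)(3.13)(0.617)² = 0.5958 kg·m².
α = Δω/Δt = (33.0 − 2.13)/23.3 = 1.325 rad/s².
The required torque is τ = Iα = (0.5958)(1.325) = 0.7893 N·m.
A tangential force at the rim gives τ = FR, so F = τ/R = 0.7893/0.617 = 1.279 N.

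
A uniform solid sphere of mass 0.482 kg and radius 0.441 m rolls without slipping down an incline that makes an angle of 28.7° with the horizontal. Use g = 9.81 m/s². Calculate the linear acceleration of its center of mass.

Translation along the incline: Mg sinθ − f = Ma.
Rotation about the center: fR = Iα with I = (2/5)MR². No-slip gives a = αR, so f = (I/R²)a = (2/5)M a.
Substituting: Mg sinθ = (1 + 0.4000)Ma, so a = g sinθ/(1 + 0.4000) = (9.81) sin 28.7° / 1.400 = 3.365 m/s².

a ≈ 3.36 m/s²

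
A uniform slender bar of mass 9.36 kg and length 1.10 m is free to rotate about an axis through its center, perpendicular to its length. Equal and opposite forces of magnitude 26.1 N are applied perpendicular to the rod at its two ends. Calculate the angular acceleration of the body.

α ≈ 30.4 rad/s²

I = (1/12)ML² = (1/12)(9.36)(1.10)² = 0.9438 kg·m².
The couple gives τ = F·(L/2) + F·(L/2) = F L = (26.1)(1.10) = 28.71 N·m.
Newton's second law for rotation, τ = Iα, gives α = τ/I = 28.71/0.9438 = 30.42 rad/s².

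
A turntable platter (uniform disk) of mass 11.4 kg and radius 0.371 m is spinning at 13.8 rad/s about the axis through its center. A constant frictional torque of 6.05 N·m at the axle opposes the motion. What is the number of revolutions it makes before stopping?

I = ½MR² = (1/2)(11.4)(0.371)² = 0.7846 kg·m².
The net torque has magnitude 6.05 N·m, opposing ω.
|α| = τ/I = 6.050/0.7846 = 7.711 rad/s² (deceleration).
ω² = ω₀² − 2|α|θ with ω = 0 ⇒ θ = ω₀²/(2|α|) = 12.35 rad = 1.965 rev.

≈ 1.97 revolutions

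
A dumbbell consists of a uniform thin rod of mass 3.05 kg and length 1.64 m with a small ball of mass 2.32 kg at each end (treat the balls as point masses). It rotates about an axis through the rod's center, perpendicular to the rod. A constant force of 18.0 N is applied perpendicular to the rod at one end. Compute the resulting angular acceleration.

I_rod = (1/12)ML² = (1/12)(3.05)(1.64)² = 0.6836 kg·m².
I_balls = 2·m·(L/2)² = 2(2.32)(0.8200)² = 3.120 kg·m².
Total I = 3.804 kg·m².
τ = F·(L/2) = (18.0)(0.820) = 14.76 N·m.
α = τ/I = 14.76/3.804 = 3.881 rad/s².

α ≈ 3.88 rad/s²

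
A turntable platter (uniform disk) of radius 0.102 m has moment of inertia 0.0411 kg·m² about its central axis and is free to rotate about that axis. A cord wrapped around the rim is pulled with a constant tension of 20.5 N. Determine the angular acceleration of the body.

τ = F R = (20.5)(0.102) = 2.091 N·m.
Newton's second law for rotation, τ = Iα, gives α = τ/I = 2.091/0.04110 = 50.88 rad/s².

α ≈ 50.9 rad/s²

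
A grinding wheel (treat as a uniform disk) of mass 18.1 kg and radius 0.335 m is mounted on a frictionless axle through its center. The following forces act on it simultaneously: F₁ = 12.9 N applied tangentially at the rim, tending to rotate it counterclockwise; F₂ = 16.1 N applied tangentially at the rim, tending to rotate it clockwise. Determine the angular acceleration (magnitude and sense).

α ≈ 1.06 rad/s², clockwise

I = ½MR² = (1/2)(18.1)(0.335)² = 1.016 kg·m².
Taking counterclockwise as positive: τ₁ = +(12.9)(0.335) = +4.322 N·m; τ₂ = −(16.1)(0.335) = −5.394 N·m.
Net torque τ = -1.072 N·m.
α = τ/I = -1.072/1.016 = -1.055 rad/s².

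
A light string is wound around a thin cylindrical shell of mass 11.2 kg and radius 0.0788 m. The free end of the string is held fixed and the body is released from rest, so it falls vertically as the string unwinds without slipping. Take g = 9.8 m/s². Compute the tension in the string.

T ≈ 54.9 N

Translation: Mg − T = Ma. Rotation about the center: TR = Iα with I = MR².
With a = αR: T = (I/R²)a = M a, so Mg = (1 + 1.000)Ma.
a = g/(1 + 1.000) = 9.8/2.000 = 4.900 m/s².
T = 1.000·M·a = (1.000)(11.2)(4.900) = 54.88 N.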